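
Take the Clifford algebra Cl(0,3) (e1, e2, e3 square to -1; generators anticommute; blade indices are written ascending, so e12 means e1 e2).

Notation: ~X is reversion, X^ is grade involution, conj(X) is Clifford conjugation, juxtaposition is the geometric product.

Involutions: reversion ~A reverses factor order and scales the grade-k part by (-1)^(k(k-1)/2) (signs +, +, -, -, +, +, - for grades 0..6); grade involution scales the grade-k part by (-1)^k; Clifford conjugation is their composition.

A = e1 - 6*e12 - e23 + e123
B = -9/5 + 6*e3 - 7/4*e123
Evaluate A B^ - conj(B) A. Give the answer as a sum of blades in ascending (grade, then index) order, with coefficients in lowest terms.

first term: 7/4 - 1/20*e1 - 6*e2 + 21/2*e3 + 84/5*e12 - 6*e13 + 1/20*e23 + 171/5*e123
second term: -7/4 - 71/20*e1 + 6*e2 - 21/2*e3 + 84/5*e12 + 6*e13 + 71/20*e23 + 171/5*e123
Answer: 7/2 + 7/2*e1 - 12*e2 + 21*e3 - 12*e13 - 7/2*e23


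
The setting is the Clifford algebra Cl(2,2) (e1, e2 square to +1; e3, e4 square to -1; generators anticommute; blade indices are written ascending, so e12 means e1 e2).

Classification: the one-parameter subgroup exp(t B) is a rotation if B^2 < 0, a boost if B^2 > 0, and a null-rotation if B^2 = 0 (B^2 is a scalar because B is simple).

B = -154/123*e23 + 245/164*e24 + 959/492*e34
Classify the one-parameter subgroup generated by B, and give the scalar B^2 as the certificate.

B^2 term by term: the squares give (-154/123)^2*(e23)^2 + (245/164)^2*(e24)^2 + (959/492)^2*(e34)^2 = 23716/15129*(+1) + 60025/26896*(+1) + 919681/242064*(-1) = 0 (each basis 2-blade squares to minus the product of its generators' squares); cross terms between blades sharing an index anticommute and cancel. So B^2 = 0.
Answer: null-rotation, certificate B^2 = 0. Key observation: B^2 = 0 is a conjugation invariant, so its sign decides the class regardless of the surface form of B.


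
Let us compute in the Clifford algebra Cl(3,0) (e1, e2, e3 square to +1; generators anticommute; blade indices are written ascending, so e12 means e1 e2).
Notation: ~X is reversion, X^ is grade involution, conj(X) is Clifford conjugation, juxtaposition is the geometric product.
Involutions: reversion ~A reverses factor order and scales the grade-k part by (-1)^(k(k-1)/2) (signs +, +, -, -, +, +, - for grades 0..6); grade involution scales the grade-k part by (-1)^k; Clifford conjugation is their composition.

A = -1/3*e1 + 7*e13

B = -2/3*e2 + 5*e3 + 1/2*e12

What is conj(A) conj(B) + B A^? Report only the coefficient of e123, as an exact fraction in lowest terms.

first term: 35*e1 - 1/6*e2 + 2/9*e12 - 5/3*e13 + 7/2*e23 + 14/3*e123
second term: -35*e1 - 1/6*e2 + 2/9*e12 - 5/3*e13 - 7/2*e23 + 14/3*e123
Answer: 28/3


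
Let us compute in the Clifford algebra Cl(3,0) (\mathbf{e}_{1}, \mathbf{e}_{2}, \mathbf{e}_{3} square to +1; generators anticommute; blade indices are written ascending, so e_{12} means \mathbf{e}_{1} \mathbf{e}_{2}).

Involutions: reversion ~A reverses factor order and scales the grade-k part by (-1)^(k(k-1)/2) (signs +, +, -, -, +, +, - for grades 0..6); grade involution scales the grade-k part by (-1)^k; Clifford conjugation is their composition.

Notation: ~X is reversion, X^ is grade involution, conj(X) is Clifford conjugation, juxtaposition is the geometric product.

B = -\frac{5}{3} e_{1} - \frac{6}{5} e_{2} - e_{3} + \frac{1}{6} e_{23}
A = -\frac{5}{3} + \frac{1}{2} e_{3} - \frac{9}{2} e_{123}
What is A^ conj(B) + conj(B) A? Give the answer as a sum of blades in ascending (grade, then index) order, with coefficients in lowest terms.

first term: -\frac{1}{2} - \frac{73}{36} e_{1} - \frac{25}{12} e_{2} - \frac{5}{3} e_{3} + \frac{9}{2} e_{12} - \frac{137}{30} e_{13} + \frac{377}{45} e_{23}
second term: \frac{1}{2} - \frac{127}{36} e_{1} - \frac{25}{12} e_{2} - \frac{5}{3} e_{3} - \frac{9}{2} e_{12} + \frac{187}{30} e_{13} - \frac{298}{45} e_{23}
Answer: -\frac{50}{9} e_{1} - \frac{25}{6} e_{2} - \frac{10}{3} e_{3} + \frac{5}{3} e_{13} + \frac{79}{45} e_{23}


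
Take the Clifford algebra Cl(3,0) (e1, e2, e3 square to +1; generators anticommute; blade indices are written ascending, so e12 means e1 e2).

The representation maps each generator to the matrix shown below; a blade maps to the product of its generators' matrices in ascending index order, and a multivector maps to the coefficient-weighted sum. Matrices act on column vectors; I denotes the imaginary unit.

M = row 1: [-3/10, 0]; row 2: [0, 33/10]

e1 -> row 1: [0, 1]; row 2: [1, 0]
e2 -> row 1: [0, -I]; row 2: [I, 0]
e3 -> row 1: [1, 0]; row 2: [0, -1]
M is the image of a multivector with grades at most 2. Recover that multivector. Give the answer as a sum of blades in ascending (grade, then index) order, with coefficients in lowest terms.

Method: 1, rho(e1), rho(e2), rho(e3) form a trace-orthogonal basis of the 2x2 complex matrices (tr(X Y) = 2 if X = Y, else 0), so M = m0*1 + m1*rho(e1) + m2*rho(e2) + m3*rho(e3) with m0 = tr(M)/2 = 3/2, m1 = tr(M rho(e1))/2 = 0, m2 = tr(M rho(e2))/2 = 0, m3 = tr(M rho(e3))/2 = -9/5.
Multiplying table entries, the bivector images are rho(e12) = I*rho(e3), rho(e13) = -I*rho(e2), rho(e23) = I*rho(e1); with real blade coefficients the real parts of m0..m3 are the coefficients of 1, e1, e2, e3 and the imaginary parts give the bivectors (e23: Im m1, e13: -Im m2, e12: Im m3).
Answer: 3/2 - 9/5*e3


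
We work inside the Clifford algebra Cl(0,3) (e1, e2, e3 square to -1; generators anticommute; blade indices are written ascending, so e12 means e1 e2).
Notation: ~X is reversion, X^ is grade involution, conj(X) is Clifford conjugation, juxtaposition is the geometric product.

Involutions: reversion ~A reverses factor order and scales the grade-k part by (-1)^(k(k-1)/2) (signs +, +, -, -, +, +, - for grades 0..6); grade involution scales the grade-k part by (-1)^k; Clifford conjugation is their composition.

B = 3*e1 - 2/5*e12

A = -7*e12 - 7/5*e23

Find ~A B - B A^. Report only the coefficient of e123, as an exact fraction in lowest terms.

first term: 14/5 + 21*e2 - 14/25*e13 + 21/5*e123
second term: -14/5 + 21*e2 - 14/25*e13 - 21/5*e123
Answer: 42/5


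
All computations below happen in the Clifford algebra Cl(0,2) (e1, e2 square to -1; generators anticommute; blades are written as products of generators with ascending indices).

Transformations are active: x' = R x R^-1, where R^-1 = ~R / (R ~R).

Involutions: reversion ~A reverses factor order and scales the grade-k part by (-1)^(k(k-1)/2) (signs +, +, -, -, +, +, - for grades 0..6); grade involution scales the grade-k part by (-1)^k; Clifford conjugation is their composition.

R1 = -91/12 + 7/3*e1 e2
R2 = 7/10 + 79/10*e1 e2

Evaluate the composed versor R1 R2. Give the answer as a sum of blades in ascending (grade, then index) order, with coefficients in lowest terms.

Distribute over the terms of R1 (each basis-blade product reordered to ascending indices, repeated generators contracted through their squares):
(-91/12) R2 = -637/120 - 7189/120*e1 e2
(7/3*e1 e2) R2 = -553/30 + 49/30*e1 e2
Summing the partial products and collecting blades:
Answer: -2849/120 - 2331/40*e1 e2


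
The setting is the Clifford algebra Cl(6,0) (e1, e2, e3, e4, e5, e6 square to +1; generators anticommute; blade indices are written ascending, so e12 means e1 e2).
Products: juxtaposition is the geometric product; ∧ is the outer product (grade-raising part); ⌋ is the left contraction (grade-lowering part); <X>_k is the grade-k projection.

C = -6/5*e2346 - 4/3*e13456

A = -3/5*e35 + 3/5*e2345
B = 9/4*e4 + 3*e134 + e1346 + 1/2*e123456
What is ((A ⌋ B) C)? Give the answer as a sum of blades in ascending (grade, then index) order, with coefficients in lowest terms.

step 1: 3/10*e16 - 3/10*e1246
step 2: -9/25*e13 - 2/5*e235 - 2/5*e345 + 9/25*e1234
Answer: -9/25*e13 - 2/5*e235 - 2/5*e345 + 9/25*e1234


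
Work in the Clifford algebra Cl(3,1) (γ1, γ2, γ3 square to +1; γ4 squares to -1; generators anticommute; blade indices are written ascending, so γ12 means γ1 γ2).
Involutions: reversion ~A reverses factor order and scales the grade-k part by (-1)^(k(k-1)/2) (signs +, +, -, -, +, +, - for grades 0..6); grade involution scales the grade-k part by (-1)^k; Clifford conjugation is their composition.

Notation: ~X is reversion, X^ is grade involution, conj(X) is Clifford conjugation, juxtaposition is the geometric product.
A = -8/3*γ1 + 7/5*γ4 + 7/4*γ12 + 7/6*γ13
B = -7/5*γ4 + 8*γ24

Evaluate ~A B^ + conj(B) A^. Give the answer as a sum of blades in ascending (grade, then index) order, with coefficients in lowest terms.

first term: -49/25 + 56/5*γ2 - 266/15*γ14 - 1427/60*γ124 - 49/30*γ134 + 28/3*γ1234
second term: 49/25 - 56/5*γ2 + 154/15*γ14 - 1133/60*γ124 + 49/30*γ134 + 28/3*γ1234
Answer: -112/15*γ14 - 128/3*γ124 + 56/3*γ1234


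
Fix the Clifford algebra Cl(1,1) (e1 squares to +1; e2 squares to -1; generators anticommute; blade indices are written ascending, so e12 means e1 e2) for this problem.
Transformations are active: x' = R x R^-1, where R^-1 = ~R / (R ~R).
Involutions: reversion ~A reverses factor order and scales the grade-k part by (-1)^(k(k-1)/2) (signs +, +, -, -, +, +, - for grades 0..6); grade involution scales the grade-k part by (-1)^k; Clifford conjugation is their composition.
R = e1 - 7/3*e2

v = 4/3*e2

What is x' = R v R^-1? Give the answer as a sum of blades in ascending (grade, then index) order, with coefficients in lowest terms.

~R = e1 - 7/3*e2, and R ~R = -40/9, so R^-1 = ~R / (-40/9).
R v = 28/9 + 4/3*e12
Answer: -7/5*e1 + 29/15*e2


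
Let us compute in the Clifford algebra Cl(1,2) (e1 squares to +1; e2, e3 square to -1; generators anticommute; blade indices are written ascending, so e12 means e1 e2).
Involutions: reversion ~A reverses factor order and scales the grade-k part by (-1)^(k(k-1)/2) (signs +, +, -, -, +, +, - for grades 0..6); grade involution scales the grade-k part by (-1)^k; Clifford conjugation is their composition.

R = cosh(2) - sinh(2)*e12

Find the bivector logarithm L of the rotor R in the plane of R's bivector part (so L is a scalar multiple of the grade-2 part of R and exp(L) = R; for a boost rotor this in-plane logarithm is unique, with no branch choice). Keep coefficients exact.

The scalar part of R is cosh(2), so cosh pins the rapidity up to sign — the sign comes from the bivector part; dividing that part by sinh of the rapidity yields the plane, and the in-plane L = rapidity * plane is unique because the two sign choices cancel.
Concretely: cosh(rapidity) = cosh(2) gives rapidity = ±2, and since rapidity/sinh(rapidity) is even the sign is immaterial: L = (rapidity/sinh(rapidity)) * <R>_2 = (2/sinh(2)) * <R>_2.
Answer: -2*e12


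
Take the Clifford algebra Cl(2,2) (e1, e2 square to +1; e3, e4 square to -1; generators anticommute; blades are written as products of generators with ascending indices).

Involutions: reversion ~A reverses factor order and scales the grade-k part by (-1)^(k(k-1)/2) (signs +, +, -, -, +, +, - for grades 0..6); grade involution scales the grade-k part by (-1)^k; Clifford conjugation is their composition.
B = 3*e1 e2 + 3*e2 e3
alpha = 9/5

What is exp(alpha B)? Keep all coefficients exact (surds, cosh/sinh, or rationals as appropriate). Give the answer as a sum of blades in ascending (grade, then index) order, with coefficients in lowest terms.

B^2 term by term: the squares give (3)^2*(e1 e2)^2 + (3)^2*(e2 e3)^2 = 9*(-1) + 9*(+1) = 0 (each basis 2-blade squares to minus the product of its generators' squares); cross terms between blades sharing an index anticommute and cancel. So B^2 = 0.
B^2 = 0, and the exponential is exactly linear here: exp(alpha B) = 1 + alpha B (parabolic case).
Answer: 1 + 27/5*e1 e2 + 27/5*e2 e3


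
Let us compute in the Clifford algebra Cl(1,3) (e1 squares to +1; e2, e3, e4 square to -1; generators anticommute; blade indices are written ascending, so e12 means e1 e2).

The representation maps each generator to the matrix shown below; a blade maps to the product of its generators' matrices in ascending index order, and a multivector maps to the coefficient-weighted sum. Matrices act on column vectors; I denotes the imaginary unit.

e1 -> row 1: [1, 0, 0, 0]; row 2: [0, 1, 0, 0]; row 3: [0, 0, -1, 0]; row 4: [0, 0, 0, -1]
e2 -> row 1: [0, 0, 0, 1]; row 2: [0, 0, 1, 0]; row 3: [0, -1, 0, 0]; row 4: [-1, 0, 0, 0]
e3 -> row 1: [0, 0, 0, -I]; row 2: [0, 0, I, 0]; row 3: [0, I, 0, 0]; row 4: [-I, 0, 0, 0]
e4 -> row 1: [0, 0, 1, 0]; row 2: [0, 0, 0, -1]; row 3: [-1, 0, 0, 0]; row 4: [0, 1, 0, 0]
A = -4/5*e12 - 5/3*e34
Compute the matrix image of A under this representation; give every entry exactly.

Bivector images (products of the table entries): rho(e12) = rho(e1)rho(e2) = row 1: [0, 0, 0, 1]; row 2: [0, 0, 1, 0]; row 3: [0, 1, 0, 0]; row 4: [1, 0, 0, 0]; rho(e34) = rho(e3)rho(e4) = row 1: [0, -I, 0, 0]; row 2: [-I, 0, 0, 0]; row 3: [0, 0, 0, -I]; row 4: [0, 0, -I, 0].
M = (-4/5)*rho(e12) + (-5/3)*rho(e34), summed entrywise:
Answer: row 1: [0, 5*I/3, 0, -4/5]; row 2: [5*I/3, 0, -4/5, 0]; row 3: [0, -4/5, 0, 5*I/3]; row 4: [-4/5, 0, 5*I/3, 0]


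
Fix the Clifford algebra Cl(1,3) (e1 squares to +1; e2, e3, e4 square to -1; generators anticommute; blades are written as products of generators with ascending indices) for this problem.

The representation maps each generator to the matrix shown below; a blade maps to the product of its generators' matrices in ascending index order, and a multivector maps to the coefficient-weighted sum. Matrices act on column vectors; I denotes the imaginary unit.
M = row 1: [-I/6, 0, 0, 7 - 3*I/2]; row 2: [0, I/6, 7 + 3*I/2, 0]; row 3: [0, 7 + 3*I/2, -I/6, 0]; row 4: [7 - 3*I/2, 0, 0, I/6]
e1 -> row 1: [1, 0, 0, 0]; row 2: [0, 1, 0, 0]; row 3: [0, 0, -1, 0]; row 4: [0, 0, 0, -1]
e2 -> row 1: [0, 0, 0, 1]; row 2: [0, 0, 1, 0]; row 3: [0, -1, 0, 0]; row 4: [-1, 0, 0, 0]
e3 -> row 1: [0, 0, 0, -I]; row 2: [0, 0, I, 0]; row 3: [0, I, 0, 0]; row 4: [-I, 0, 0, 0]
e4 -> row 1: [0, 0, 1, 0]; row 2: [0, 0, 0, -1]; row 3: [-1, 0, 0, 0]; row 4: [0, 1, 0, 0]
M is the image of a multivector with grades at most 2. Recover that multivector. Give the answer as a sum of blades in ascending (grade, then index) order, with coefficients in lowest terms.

Method: the blade images are trace-orthogonal — tr(rho(e_A) rho(e_B)^-1) = 4 if A = B and 0 otherwise — and rho(e_A)^-1 = (e_A)^2 * rho(e_A) with (e_A)^2 = +1 or -1, so the coefficient of e_A in the preimage is (e_A)^2 * tr(M rho(e_A))/4.
Nonzero projections over blades of grade <= 2: e3: (e3)^2 = -1, tr(M rho(e3)) = -6, coefficient 3/2; e1 e2: (e1 e2)^2 = +1, tr(M rho(e1 e2)) = 28, coefficient 7; e2 e3: (e2 e3)^2 = -1, tr(M rho(e2 e3)) = -2/3, coefficient 1/6. Every other blade of grade <= 2 projects to 0.
Answer: 3/2*e3 + 7*e1 e2 + 1/6*e2 e3


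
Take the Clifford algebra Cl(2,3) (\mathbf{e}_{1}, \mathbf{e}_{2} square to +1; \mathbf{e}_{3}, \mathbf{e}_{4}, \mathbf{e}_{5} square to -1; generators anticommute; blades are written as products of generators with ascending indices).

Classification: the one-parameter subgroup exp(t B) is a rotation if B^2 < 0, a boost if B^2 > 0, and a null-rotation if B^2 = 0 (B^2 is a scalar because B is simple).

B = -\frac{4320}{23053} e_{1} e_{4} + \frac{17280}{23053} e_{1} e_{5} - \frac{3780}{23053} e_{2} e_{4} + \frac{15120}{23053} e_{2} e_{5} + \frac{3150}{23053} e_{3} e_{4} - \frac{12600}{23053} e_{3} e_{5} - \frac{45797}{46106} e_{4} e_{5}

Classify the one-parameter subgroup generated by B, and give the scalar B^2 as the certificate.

B^2 term by term: the squares give (-\frac{4320}{23053})^2*(e_{1} e_{4})^2 + (\frac{17280}{23053})^2*(e_{1} e_{5})^2 + (-\frac{3780}{23053})^2*(e_{2} e_{4})^2 + (\frac{15120}{23053})^2*(e_{2} e_{5})^2 + (\frac{3150}{23053})^2*(e_{3} e_{4})^2 + (-\frac{12600}{23053})^2*(e_{3} e_{5})^2 + (-\frac{45797}{46106})^2*(e_{4} e_{5})^2 = \frac{18662400}{531440809}*(+1) + \frac{298598400}{531440809}*(+1) + \frac{14288400}{531440809}*(+1) + \frac{228614400}{531440809}*(+1) + \frac{9922500}{531440809}*(-1) + \frac{158760000}{531440809}*(-1) + \frac{2097365209}{2125763236}*(-1) = -\frac{1}{4} (each basis 2-blade squares to minus the product of its generators' squares); cross terms between blades sharing an index anticommute and cancel; the commuting (index-disjoint) pairs give grade-4 terms 2*c*c'*(blade product), which cancel blade by blade — e_{1} e_{2} e_{4} e_{5}: \frac{130636800}{531440809} - \frac{130636800}{531440809} = 0; e_{1} e_{3} e_{4} e_{5}: -\frac{108864000}{531440809} + \frac{108864000}{531440809} = 0; e_{2} e_{3} e_{4} e_{5}: -\frac{95256000}{531440809} + \frac{95256000}{531440809} = 0 — confirming B is simple. So B^2 = -\frac{1}{4}.
Answer: rotation, certificate B^2 = -\frac{1}{4}. The scalar -\frac{1}{4} is the complete invariant here: its sign names the subgroup type.


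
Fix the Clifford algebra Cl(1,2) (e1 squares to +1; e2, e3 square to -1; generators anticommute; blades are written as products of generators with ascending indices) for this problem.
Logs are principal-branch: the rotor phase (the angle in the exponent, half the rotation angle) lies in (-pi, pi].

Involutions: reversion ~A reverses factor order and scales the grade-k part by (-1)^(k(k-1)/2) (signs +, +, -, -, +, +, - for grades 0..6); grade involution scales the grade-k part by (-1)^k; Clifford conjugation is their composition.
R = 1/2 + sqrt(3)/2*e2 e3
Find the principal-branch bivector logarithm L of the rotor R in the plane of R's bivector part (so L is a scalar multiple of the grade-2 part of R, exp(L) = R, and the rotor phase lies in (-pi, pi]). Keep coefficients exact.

The scalar part of R is 1/2, and that scalar determines the rotor phase on the principal branch; recovering the unit plane as bivector-part over sine of the phase gives L = phase * plane.
Concretely: cos(phase) = 1/2 gives phase = ±pi/3, and since phase/sin(phase) is even the sign is immaterial: L = (phase/sin(phase)) * <R>_2 = (2*sqrt(3)*pi/9) * <R>_2.
Answer: pi/3*e2 e3


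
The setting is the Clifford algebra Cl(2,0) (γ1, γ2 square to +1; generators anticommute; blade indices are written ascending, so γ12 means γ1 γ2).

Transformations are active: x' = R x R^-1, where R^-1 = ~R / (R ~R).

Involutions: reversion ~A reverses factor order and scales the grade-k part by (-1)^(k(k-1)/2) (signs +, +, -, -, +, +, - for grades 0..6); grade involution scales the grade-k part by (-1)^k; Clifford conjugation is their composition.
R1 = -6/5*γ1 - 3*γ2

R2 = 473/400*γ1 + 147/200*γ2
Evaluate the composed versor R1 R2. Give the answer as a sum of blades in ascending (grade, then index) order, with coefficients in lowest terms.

Distribute over the terms of R1 (each basis-blade product reordered to ascending indices, repeated generators contracted through their squares):
(-6/5*γ1) R2 = -1419/1000 - 441/500*γ12
(-3*γ2) R2 = -441/200 + 1419/400*γ12
Summing the partial products and collecting blades:
Answer: -453/125 + 5331/2000*γ12


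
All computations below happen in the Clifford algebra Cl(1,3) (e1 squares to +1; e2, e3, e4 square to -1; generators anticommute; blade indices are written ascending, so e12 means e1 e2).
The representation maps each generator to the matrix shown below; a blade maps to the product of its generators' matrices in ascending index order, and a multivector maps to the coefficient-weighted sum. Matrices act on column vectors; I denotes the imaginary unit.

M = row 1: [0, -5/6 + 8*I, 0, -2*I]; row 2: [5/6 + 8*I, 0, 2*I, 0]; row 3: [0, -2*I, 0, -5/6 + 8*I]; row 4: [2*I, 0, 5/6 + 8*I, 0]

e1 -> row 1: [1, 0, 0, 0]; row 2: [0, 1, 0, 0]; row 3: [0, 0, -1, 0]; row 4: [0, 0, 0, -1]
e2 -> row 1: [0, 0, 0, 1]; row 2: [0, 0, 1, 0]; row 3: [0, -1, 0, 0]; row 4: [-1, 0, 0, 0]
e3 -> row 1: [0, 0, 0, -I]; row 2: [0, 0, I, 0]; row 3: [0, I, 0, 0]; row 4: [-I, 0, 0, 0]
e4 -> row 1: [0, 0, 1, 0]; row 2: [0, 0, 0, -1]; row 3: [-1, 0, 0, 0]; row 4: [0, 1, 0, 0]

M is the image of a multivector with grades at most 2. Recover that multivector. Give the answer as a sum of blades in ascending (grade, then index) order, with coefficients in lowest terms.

Method: the blade images are trace-orthogonal — tr(rho(e_A) rho(e_B)^-1) = 4 if A = B and 0 otherwise — and rho(e_A)^-1 = (e_A)^2 * rho(e_A) with (e_A)^2 = +1 or -1, so the coefficient of e_A in the preimage is (e_A)^2 * tr(M rho(e_A))/4.
Nonzero projections over blades of grade <= 2: e13: (e13)^2 = +1, tr(M rho(e13)) = 8, coefficient 2; e24: (e24)^2 = -1, tr(M rho(e24)) = 10/3, coefficient -5/6; e34: (e34)^2 = -1, tr(M rho(e34)) = 32, coefficient -8. Every other blade of grade <= 2 projects to 0.
Answer: 2*e13 - 5/6*e24 - 8*e34


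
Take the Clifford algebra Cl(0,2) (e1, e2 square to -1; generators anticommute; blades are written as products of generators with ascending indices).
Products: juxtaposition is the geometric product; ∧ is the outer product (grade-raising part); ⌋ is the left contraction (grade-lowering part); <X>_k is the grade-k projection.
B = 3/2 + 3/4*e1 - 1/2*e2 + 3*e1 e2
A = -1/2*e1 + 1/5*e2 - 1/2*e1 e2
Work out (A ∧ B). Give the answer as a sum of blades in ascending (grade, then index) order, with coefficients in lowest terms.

step 1: -3/4*e1 + 3/10*e2 - 13/20*e1 e2
Answer: -3/4*e1 + 3/10*e2 - 13/20*e1 e2


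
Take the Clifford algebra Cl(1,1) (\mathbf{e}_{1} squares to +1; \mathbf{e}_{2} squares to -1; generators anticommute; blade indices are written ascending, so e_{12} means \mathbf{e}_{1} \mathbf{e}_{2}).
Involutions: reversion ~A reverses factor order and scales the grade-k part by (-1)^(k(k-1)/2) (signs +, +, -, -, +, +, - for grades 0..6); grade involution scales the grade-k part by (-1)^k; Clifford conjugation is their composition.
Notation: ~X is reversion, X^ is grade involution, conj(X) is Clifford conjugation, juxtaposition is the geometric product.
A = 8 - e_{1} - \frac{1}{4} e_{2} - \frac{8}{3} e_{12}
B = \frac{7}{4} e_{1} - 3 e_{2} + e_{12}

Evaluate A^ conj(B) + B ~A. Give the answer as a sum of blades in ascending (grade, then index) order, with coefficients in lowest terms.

first term: \frac{1}{6} - \frac{25}{4} e_{1} + \frac{55}{3} e_{2} - \frac{73}{16} e_{12}
second term: \frac{1}{6} + \frac{25}{4} e_{1} - \frac{55}{3} e_{2} + \frac{73}{16} e_{12}
Answer: \frac{1}{3}


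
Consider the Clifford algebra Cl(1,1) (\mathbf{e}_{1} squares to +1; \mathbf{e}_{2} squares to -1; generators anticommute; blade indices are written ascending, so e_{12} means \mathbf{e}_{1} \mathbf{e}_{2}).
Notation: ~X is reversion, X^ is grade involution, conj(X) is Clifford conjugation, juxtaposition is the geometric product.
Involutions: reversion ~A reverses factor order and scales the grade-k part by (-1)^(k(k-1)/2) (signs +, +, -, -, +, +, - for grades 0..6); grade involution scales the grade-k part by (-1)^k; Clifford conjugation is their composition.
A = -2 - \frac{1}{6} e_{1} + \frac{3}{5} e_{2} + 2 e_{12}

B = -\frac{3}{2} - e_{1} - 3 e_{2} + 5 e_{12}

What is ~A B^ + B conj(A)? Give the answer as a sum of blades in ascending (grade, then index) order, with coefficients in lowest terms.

first term: -\frac{269}{30} + \frac{29}{4} e_{1} - \frac{86}{15} e_{2} - \frac{81}{10} e_{12}
second term: -\frac{269}{30} + \frac{43}{4} e_{1} + \frac{121}{15} e_{2} - \frac{59}{10} e_{12}
Answer: -\frac{269}{15} + 18 e_{1} + \frac{7}{3} e_{2} - 14 e_{12}


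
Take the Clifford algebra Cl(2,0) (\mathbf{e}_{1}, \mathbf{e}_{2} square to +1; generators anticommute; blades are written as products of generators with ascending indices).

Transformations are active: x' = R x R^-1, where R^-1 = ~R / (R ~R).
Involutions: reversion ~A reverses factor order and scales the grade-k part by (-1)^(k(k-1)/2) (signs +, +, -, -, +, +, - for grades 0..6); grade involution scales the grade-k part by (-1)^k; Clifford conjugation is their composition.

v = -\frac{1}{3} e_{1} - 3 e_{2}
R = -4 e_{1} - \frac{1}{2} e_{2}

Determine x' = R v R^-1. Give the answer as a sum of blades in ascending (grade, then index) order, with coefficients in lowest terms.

~R = -4 e_{1} - \frac{1}{2} e_{2}, and R ~R = \frac{65}{4}, so R^-1 = ~R / (\frac{65}{4}).
R v = \frac{17}{6} + \frac{71}{6} e_{1} e_{2}
Answer: -\frac{69}{65} e_{1} + \frac{551}{195} e_{2}


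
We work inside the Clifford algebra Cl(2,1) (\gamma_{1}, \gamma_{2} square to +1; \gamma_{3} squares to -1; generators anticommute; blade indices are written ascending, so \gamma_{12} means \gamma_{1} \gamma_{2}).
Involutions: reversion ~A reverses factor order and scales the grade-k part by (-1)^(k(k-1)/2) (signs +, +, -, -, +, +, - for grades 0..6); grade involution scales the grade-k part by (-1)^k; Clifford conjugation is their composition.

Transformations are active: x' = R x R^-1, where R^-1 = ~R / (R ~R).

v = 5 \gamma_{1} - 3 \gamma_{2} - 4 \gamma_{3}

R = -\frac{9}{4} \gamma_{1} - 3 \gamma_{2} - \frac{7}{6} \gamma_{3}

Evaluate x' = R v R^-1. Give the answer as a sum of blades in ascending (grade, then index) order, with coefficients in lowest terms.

~R = -\frac{9}{4} \gamma_{1} - 3 \gamma_{2} - \frac{7}{6} \gamma_{3}, and R ~R = \frac{1829}{144}, so R^-1 = ~R / (\frac{1829}{144}).
R v = -\frac{83}{12} + \frac{87}{4} \gamma_{12} + \frac{89}{6} \gamma_{13} + \frac{17}{2} \gamma_{23}
Answer: -\frac{4663}{1829} \gamma_{1} + \frac{11463}{1829} \gamma_{2} + \frac{9640}{1829} \gamma_{3}


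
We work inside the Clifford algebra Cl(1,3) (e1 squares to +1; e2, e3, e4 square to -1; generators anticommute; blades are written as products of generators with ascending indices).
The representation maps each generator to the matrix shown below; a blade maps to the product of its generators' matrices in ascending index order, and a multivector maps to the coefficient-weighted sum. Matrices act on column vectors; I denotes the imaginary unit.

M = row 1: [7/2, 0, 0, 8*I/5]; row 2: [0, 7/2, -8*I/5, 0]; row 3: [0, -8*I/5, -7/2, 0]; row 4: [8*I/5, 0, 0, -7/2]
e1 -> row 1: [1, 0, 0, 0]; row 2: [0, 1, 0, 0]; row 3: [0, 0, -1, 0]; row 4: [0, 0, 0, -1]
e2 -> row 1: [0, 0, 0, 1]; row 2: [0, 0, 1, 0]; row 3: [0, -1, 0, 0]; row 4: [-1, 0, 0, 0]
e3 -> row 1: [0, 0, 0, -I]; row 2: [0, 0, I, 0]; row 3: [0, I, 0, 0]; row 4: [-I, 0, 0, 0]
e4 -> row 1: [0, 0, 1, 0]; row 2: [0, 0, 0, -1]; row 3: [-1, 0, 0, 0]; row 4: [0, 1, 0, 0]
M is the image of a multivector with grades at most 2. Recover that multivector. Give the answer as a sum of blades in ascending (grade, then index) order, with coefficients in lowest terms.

Method: the blade images are trace-orthogonal — tr(rho(e_A) rho(e_B)^-1) = 4 if A = B and 0 otherwise — and rho(e_A)^-1 = (e_A)^2 * rho(e_A) with (e_A)^2 = +1 or -1, so the coefficient of e_A in the preimage is (e_A)^2 * tr(M rho(e_A))/4.
Nonzero projections over blades of grade <= 2: e1: (e1)^2 = +1, tr(M rho(e1)) = 14, coefficient 7/2; e3: (e3)^2 = -1, tr(M rho(e3)) = 32/5, coefficient -8/5. Every other blade of grade <= 2 projects to 0.
Answer: 7/2*e1 - 8/5*e3


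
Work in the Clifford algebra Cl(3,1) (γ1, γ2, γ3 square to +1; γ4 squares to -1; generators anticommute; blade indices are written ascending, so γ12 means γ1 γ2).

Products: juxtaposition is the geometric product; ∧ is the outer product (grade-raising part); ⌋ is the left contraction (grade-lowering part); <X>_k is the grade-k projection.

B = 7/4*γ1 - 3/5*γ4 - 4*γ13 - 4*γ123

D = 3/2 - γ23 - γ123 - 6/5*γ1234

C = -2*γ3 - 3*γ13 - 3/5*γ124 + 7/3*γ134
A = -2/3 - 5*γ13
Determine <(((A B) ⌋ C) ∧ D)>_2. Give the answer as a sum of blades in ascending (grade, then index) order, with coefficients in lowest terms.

step 1: -20 - 7/6*γ1 + 20*γ2 + 35/4*γ3 + 2/5*γ4 + 8/3*γ13 + 8/3*γ123 + 3*γ134
step 2: -5/2 + 105/4*γ1 + 87/2*γ3 - 56/9*γ4 + 6/25*γ12 + 886/15*γ13 - 101/12*γ14 + 7/10*γ24 - 49/18*γ34 + 12*γ124 - 140/3*γ134
step 3: -15/4 + 315/8*γ1 + 261/4*γ3 - 28/3*γ4 + 9/25*γ12 + 443/5*γ13 - 101/8*γ14 + 5/2*γ23 + 21/20*γ24 - 49/12*γ34 - 95/4*γ123 + 18*γ124 - 70*γ134 + 56/9*γ234 + 187/36*γ1234
step 4: 9/25*γ12 + 443/5*γ13 - 101/8*γ14 + 5/2*γ23 + 21/20*γ24 - 49/12*γ34
Answer: 9/25*γ12 + 443/5*γ13 - 101/8*γ14 + 5/2*γ23 + 21/20*γ24 - 49/12*γ34


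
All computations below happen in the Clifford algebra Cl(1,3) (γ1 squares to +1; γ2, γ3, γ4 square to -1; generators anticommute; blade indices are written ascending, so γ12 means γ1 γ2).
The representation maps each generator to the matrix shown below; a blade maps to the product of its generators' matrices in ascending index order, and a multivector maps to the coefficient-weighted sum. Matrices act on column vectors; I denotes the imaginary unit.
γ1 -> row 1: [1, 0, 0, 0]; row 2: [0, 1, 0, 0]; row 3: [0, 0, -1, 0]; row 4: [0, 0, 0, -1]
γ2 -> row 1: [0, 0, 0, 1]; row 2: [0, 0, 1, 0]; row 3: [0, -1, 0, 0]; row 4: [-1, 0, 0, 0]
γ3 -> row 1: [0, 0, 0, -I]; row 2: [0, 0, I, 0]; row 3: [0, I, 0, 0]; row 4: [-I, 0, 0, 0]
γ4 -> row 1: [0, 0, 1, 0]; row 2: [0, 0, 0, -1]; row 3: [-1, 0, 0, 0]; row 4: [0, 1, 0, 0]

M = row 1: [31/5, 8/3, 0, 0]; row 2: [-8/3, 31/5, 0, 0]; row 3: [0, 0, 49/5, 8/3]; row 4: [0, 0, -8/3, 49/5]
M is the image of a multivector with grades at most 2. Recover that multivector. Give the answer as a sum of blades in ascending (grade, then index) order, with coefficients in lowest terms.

Method: the blade images are trace-orthogonal — tr(rho(e_A) rho(e_B)^-1) = 4 if A = B and 0 otherwise — and rho(e_A)^-1 = (e_A)^2 * rho(e_A) with (e_A)^2 = +1 or -1, so the coefficient of e_A in the preimage is (e_A)^2 * tr(M rho(e_A))/4.
Nonzero projections over blades of grade <= 2: 1: (1)^2 = +1, tr(M 1) = 32, coefficient 8; γ1: (γ1)^2 = +1, tr(M rho(γ1)) = -36/5, coefficient -9/5; γ24: (γ24)^2 = -1, tr(M rho(γ24)) = -32/3, coefficient 8/3. Every other blade of grade <= 2 projects to 0.
Answer: 8 - 9/5*γ1 + 8/3*γ24


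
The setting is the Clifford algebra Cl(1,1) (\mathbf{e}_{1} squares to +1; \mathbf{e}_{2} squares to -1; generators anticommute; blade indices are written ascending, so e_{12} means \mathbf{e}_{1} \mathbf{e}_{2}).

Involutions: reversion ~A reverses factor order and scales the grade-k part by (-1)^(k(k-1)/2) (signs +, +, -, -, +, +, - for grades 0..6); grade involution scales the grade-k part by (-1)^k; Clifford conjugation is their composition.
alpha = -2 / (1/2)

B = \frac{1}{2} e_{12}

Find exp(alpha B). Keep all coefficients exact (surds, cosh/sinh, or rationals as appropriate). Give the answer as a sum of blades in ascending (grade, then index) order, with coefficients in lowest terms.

B^2 = (\frac{1}{2})^2*(e_{12})^2 = \frac{1}{4}*(+1) = \frac{1}{4} (a basis 2-blade squares to minus the product of its generators' squares).
B^2 = \frac{1}{4} — a positive square means the series sums to a boost: l = \frac{1}{2}, alpha*l = -2, so exp(alpha B) = cosh(-2) + (sinh(-2)/(\frac{1}{2}))*B = \cosh{\left(2 \right)} + (- 2 \sinh{\left(2 \right)})*B.
Answer: \cosh{\left(2 \right)} - \sinh{\left(2 \right)} e_{12}


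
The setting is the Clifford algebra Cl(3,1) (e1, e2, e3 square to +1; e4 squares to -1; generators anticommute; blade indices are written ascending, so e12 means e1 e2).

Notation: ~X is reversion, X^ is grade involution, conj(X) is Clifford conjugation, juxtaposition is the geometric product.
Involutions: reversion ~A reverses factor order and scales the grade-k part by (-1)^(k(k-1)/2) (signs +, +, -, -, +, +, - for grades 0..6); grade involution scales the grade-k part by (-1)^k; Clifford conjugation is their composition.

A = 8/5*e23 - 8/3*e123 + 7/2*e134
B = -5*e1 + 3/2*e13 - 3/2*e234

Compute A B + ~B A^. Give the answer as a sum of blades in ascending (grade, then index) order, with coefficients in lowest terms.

first term: -4*e2 - 57/20*e4 - 57/20*e12 - 4*e14 + 40/3*e23 - 35/2*e34 - 8*e123
second term: -4*e2 - 153/20*e4 + 153/20*e12 + 4*e14 - 40/3*e23 + 35/2*e34 - 8*e123
Answer: -8*e2 - 21/2*e4 + 24/5*e12 - 16*e123


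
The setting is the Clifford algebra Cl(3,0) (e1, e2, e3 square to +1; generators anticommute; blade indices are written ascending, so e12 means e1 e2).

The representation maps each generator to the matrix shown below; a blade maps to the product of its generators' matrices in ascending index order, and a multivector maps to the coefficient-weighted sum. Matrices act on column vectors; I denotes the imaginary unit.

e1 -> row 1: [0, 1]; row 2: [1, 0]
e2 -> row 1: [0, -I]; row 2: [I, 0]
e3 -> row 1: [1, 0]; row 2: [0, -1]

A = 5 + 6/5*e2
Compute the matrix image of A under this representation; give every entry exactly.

M = (5)*1 + (6/5)*rho(e2), summed entrywise (1 is the identity matrix):
Answer: row 1: [5, -6*I/5]; row 2: [6*I/5, 5]


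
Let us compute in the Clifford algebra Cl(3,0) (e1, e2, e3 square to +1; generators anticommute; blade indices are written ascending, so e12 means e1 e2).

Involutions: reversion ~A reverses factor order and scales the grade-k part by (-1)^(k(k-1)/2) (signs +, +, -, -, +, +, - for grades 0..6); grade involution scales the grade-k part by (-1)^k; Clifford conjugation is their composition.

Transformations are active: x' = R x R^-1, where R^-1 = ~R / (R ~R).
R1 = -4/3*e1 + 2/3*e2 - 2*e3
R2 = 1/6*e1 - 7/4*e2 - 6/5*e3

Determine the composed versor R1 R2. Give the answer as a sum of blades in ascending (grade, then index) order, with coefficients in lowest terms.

Distribute over the terms of R1 (each basis-blade product reordered to ascending indices, repeated generators contracted through their squares):
(-4/3*e1) R2 = -2/9 + 7/3*e12 + 8/5*e13
(2/3*e2) R2 = -7/6 - 1/9*e12 - 4/5*e23
(-2*e3) R2 = 12/5 + 1/3*e13 - 7/2*e23
Summing the partial products and collecting blades:
Answer: 91/90 + 20/9*e12 + 29/15*e13 - 43/10*e23


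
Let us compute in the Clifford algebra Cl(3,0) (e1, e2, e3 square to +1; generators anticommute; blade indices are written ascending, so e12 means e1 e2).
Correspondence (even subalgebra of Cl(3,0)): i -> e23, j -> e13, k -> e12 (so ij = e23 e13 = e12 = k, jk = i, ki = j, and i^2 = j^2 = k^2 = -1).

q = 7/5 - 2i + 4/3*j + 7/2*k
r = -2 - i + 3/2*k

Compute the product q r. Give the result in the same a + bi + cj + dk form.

In blades: q = 7/5 + 7/2*e12 + 4/3*e13 - 2*e23, r = -2 + 3/2*e12 - e23.
Distribute q over r term by term (generator squares from the signature, products reordered to ascending indices): (7/5)*r = -14/5 + 21/10*e12 - 7/5*e23; (7/2*e12)*r = -21/4 - 7*e12 - 7/2*e13; (4/3*e13)*r = 4/3*e12 - 8/3*e13 + 2*e23; (-2*e23)*r = -2 + 3*e13 + 4*e23.
Sum: -201/20 - 107/30*e12 - 19/6*e13 + 23/5*e23; translating back through the correspondence:
Answer: -201/20 + 23/5*i - 19/6*j - 107/30*k


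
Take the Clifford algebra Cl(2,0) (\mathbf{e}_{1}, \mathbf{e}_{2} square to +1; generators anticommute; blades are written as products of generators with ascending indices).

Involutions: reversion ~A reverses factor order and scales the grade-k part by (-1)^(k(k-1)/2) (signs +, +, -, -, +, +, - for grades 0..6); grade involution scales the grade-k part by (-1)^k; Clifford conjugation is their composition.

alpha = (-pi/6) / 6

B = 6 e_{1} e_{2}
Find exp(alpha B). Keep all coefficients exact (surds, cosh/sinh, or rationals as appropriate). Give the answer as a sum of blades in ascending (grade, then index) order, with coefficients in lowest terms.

B^2 = (6)^2*(e_{1} e_{2})^2 = 36*(-1) = -36 (a basis 2-blade squares to minus the product of its generators' squares).
B^2 = -36 — B^2 < 0, so the exponential closes trigonometrically: l = 6, alpha*l = - \frac{\pi}{6}, so exp(alpha B) = cos(- \frac{\pi}{6}) + (sin(- \frac{\pi}{6})/6)*B = \frac{\sqrt{3}}{2} + (- \frac{1}{12})*B.
Answer: \frac{\sqrt{3}}{2} - \frac{1}{2} e_{1} e_{2}


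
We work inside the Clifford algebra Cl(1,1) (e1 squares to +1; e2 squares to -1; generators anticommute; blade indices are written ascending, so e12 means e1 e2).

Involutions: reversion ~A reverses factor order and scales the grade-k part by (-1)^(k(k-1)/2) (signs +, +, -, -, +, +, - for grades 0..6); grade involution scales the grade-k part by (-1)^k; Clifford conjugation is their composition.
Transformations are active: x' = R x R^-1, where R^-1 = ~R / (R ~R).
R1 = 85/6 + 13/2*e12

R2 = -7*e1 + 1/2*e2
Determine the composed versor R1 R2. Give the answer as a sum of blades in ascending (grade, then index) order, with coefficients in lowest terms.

Distribute over the terms of R1 (each basis-blade product reordered to ascending indices, repeated generators contracted through their squares):
(85/6) R2 = -595/6*e1 + 85/12*e2
(13/2*e12) R2 = -13/4*e1 + 91/2*e2
Summing the partial products and collecting blades:
Answer: -1229/12*e1 + 631/12*e2


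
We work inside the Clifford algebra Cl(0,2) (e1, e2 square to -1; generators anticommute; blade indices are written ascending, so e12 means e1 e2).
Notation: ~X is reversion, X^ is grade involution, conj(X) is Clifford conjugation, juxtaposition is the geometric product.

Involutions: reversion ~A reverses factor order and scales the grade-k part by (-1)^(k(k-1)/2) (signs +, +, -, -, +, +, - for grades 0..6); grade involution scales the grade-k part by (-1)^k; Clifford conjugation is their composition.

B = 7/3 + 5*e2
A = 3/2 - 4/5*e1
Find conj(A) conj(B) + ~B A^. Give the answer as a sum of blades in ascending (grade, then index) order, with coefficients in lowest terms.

first term: 7/2 + 28/15*e1 - 15/2*e2 - 4*e12
second term: 7/2 + 28/15*e1 + 15/2*e2 - 4*e12
Answer: 7 + 56/15*e1 - 8*e12


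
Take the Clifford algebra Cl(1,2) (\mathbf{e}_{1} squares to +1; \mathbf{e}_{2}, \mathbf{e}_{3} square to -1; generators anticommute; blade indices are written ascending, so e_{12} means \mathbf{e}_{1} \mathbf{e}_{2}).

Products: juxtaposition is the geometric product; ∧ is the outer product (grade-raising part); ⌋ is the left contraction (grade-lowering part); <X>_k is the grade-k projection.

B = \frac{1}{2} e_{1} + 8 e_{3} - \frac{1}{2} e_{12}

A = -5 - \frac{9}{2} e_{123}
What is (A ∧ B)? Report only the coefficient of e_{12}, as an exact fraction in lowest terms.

step 1: -\frac{5}{2} e_{1} - 40 e_{3} + \frac{5}{2} e_{12}
Answer: \frac{5}{2}


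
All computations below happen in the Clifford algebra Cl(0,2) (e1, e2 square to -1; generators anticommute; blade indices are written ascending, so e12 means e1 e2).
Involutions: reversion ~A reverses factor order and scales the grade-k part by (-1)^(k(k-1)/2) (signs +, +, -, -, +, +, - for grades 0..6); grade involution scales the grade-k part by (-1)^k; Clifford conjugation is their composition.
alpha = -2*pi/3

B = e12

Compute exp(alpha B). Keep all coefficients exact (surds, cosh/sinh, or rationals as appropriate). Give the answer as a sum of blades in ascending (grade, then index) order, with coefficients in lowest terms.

B^2 = (1)^2*(e12)^2 = 1*(-1) = -1 (a basis 2-blade squares to minus the product of its generators' squares).
B^2 = -1 — the negative square puts this in the circular regime; l = 1, alpha*l = -2*pi/3, so exp(alpha B) = cos(-2*pi/3) + (sin(-2*pi/3)/1)*B = -1/2 + (-sqrt(3)/2)*B.
Answer: -1/2 - sqrt(3)/2*e12


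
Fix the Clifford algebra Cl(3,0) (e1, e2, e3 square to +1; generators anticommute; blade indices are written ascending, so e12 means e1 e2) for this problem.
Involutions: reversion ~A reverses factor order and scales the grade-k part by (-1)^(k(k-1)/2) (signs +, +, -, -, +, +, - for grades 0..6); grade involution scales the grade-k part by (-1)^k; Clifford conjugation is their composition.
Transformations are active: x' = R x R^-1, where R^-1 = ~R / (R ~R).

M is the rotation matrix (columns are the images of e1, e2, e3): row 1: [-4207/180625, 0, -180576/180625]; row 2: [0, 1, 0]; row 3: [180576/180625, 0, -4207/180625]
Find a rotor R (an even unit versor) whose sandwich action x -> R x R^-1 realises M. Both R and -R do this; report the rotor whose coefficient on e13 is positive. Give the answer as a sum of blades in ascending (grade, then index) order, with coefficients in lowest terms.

Method: write R = a + b12*e12 + b13*e13 + b23*e23 with a^2 + b12^2 + b13^2 + b23^2 = 1 (so R^-1 = ~R). Expanding the columns R e_j ~R gives tr M = 4a^2 - 1 and, from the antisymmetric part, M21 - M12 = -4a*b12, M13 - M31 = 4a*b13, M32 - M23 = -4a*b23.
Here tr M = 172211/180625, so a^2 = (1 + tr M)/4 = 88209/180625 and a = ±297/425. Taking a = 297/425: M21 - M12 = 0, M13 - M31 = -361152/180625, M32 - M23 = 0, giving b12 = 0, b13 = -304/425, b23 = 0, i.e. R = 297/425 - 304/425*e13.
Its e13 coefficient is negative, so report the other preimage -R.
Answer: -297/425 + 304/425*e13. Key observation: the double cover Spin(3) -> SO(3) sends R and -R to the same matrix (trace 172211/180625 here), so the stated sign of the e13 coefficient is what selects one sheet.
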